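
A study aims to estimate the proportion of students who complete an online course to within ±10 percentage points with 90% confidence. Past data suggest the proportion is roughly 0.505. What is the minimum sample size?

For a proportion with margin E = 0.1 at 90% confidence, z = 1.645.
n = p̂(1−p̂)(z/E)² = 0.505 × 0.495 × (1.645/0.1)² = 67.64
Round up: n = 68.

n = 68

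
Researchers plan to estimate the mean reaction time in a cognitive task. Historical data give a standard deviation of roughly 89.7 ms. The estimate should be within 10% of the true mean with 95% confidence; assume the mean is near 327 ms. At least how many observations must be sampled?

29

For a mean, the margin of error is E = z·σ/√n, so n = (zσ/E)².
At 95% confidence, z = 1.960.
E = 10% of 327 = 32.7 ms.
n = (1.960 × 89.7 / 32.7)² = 28.91
Round up: n = 29.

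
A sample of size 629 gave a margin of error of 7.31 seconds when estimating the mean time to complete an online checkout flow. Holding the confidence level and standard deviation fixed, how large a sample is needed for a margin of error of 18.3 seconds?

Margin of error scales as 1/√n, so n₂ = n₁·(E₁/E₂)².
n₂ = 629 × (7.31/18.3)² = 629 × 0.1596 = 100.39
Round up: n₂ = 101.

101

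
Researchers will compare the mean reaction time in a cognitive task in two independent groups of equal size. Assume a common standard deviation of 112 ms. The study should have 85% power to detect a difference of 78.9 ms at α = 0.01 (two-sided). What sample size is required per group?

For two equal groups, n per group = 2·((z_{α/2} + z_β)·σ/δ)².
z_{α/2} = 2.576; z_β = 1.036 (power 85%).
n = 2 × (3.612 × 112 / 78.9)² = 2 × 26.29 = 52.58
Round up: n = 53 per group.

53 per group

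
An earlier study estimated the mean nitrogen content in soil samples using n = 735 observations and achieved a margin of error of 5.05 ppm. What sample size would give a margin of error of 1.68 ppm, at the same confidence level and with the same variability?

Margin of error scales as 1/√n, so n₂ = n₁·(E₁/E₂)².
n₂ = 735 × (5.05/1.68)² = 735 × 9.036 = 6641.46
Round up: n₂ = 6642.

6642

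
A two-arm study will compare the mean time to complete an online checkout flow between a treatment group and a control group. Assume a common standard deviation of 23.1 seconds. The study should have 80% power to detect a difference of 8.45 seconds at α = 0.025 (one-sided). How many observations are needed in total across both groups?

For two equal groups, n per group = 2·((z_α + z_β)·σ/δ)².
z_α = 1.960; z_β = 0.842 (power 80%).
n = 2 × (2.802 × 23.1 / 8.45)² = 2 × 58.67 = 117.34
Round up: n = 118 per group.
Total across both groups: 2 × 118 = 236.

236 total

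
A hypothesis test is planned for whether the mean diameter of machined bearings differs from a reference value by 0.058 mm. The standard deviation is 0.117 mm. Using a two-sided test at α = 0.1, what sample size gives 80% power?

For a one-sample z-test, n = ((z_{α/2} + z_β)·σ/δ)².
z_{α/2} = 1.645 (two-sided α = 0.1); z_β = 0.842 (power 80% → β = 0.2).
n = (2.487 × 0.117 / 0.058)² = 25.17
Round up: n = 26.

26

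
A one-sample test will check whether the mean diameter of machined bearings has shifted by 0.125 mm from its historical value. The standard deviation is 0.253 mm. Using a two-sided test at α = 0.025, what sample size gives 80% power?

n = 39

For a one-sample z-test, n = ((z_{α/2} + z_β)·σ/δ)².
z_{α/2} = 2.241 (two-sided α = 0.025); z_β = 0.842 (power 80% → β = 0.2).
n = (3.083 × 0.253 / 0.125)² = 38.94
Round up: n = 39.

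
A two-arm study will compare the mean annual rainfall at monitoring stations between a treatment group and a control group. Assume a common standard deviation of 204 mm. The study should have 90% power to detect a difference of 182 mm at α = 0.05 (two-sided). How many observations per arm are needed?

For two equal groups, n per group = 2·((z_{α/2} + z_β)·σ/δ)².
z_{α/2} = 1.960; z_β = 1.282 (power 90%).
n = 2 × (3.242 × 204 / 182)² = 2 × 13.21 = 26.42
Round up: n = 27 per group.

27 per group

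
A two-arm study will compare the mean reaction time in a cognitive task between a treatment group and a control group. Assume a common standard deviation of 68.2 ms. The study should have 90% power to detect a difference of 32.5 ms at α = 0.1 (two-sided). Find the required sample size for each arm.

76 per group

For two equal groups, n per group = 2·((z_{α/2} + z_β)·σ/δ)².
z_{α/2} = 1.645; z_β = 1.282 (power 90%).
n = 2 × (2.927 × 68.2 / 32.5)² = 2 × 37.73 = 75.46
Round up: n = 76 per group.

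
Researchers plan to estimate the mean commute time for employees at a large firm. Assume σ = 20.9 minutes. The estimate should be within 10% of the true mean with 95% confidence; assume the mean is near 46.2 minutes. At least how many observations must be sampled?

79

For a mean, the margin of error is E = z·σ/√n, so n = (zσ/E)².
At 95% confidence, z = 1.960.
E = 10% of 46.2 = 4.62 minutes.
n = (1.960 × 20.9 / 4.62)² = 78.62
Round up: n = 79.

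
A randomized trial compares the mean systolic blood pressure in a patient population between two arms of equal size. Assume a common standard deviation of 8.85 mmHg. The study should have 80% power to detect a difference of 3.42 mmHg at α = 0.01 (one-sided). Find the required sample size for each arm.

135 per group

For two equal groups, n per group = 2·((z_α + z_β)·σ/δ)².
z_α = 2.326; z_β = 0.842 (power 80%).
n = 2 × (3.168 × 8.85 / 3.42)² = 2 × 67.21 = 134.42
Round up: n = 135 per group.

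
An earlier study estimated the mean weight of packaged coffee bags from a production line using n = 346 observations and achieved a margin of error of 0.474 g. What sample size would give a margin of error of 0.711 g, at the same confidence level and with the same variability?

154

Margin of error scales as 1/√n, so n₂ = n₁·(E₁/E₂)².
n₂ = 346 × (0.474/0.711)² = 346 × 0.4444 = 153.76
Round up: n₂ = 154.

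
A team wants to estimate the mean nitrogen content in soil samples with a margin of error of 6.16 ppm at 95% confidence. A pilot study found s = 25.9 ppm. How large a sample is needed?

For a mean, the margin of error is E = z·σ/√n, so n = (zσ/E)².
At 95% confidence, z = 1.960.
n = (1.960 × 25.9 / 6.16)² = 67.91
Round up: n = 68.

n = 68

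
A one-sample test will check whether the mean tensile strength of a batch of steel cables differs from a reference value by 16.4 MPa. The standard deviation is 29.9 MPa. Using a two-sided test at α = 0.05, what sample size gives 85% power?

For a one-sample z-test, n = ((z_{α/2} + z_β)·σ/δ)².
z_{α/2} = 1.960 (two-sided α = 0.05); z_β = 1.036 (power 85% → β = 0.15).
n = (2.996 × 29.9 / 16.4)² = 29.84
Round up: n = 30.

30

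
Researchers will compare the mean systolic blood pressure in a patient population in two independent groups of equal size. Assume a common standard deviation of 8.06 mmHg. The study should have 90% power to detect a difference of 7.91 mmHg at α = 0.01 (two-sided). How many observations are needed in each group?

31 per group

For two equal groups, n per group = 2·((z_{α/2} + z_β)·σ/δ)².
z_{α/2} = 2.576; z_β = 1.282 (power 90%).
n = 2 × (3.858 × 8.06 / 7.91)² = 2 × 15.45 = 30.90
Round up: n = 31 per group.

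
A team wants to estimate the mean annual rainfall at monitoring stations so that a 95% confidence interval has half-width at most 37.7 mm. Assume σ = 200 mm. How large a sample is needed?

For a mean, the margin of error is E = z·σ/√n, so n = (zσ/E)².
At 95% confidence, z = 1.960.
n = (1.960 × 200 / 37.7)² = 108.12
Round up: n = 109.

n = 109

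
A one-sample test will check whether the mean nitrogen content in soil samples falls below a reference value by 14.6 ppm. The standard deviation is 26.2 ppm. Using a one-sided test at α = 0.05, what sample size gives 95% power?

35

For a one-sample z-test, n = ((z_α + z_β)·σ/δ)².
z_α = 1.645 (one-sided α = 0.05); z_β = 1.645 (power 95% → β = 0.05).
n = (3.290 × 26.2 / 14.6)² = 34.86
Round up: n = 35.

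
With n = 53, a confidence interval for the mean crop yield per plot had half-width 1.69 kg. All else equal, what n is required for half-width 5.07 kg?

Margin of error scales as 1/√n, so n₂ = n₁·(E₁/E₂)².
n₂ = 53 × (1.69/5.07)² = 53 × 0.1111 = 5.89
Round up: n₂ = 6.

6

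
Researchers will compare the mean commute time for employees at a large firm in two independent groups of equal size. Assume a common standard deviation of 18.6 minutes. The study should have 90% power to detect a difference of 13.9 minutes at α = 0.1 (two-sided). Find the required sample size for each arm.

For two equal groups, n per group = 2·((z_{α/2} + z_β)·σ/δ)².
z_{α/2} = 1.645; z_β = 1.282 (power 90%).
n = 2 × (2.927 × 18.6 / 13.9)² = 2 × 15.34 = 30.68
Round up: n = 31 per group.

31 per group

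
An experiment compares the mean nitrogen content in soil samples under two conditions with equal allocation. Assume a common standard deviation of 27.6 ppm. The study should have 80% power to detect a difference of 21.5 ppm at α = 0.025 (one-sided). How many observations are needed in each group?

26 per group

For two equal groups, n per group = 2·((z_α + z_β)·σ/δ)².
z_α = 1.960; z_β = 0.842 (power 80%).
n = 2 × (2.802 × 27.6 / 21.5)² = 2 × 12.94 = 25.88
Round up: n = 26 per group.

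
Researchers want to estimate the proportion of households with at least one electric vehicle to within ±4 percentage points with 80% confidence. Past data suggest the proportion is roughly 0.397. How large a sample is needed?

n = 246

For a proportion with margin E = 0.04 at 80% confidence, z = 1.282.
n = p̂(1−p̂)(z/E)² = 0.397 × 0.603 × (1.282/0.04)² = 245.90
Round up: n = 246.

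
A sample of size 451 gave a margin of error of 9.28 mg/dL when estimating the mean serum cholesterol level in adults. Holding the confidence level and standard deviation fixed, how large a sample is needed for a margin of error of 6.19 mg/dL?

1014

Margin of error scales as 1/√n, so n₂ = n₁·(E₁/E₂)².
n₂ = 451 × (9.28/6.19)² = 451 × 2.248 = 1013.85
Round up: n₂ = 1014.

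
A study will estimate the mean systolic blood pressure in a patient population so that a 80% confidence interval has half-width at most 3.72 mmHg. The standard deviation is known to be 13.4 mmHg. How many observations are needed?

For a mean, the margin of error is E = z·σ/√n, so n = (zσ/E)².
At 80% confidence, z = 1.282.
n = (1.282 × 13.4 / 3.72)² = 21.33
Round up: n = 22.

22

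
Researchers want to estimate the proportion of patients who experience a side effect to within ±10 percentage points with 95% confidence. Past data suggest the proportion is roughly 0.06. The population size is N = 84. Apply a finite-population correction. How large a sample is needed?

n = 18

For a proportion with margin E = 0.1 at 95% confidence, z = 1.960.
n = p̂(1−p̂)(z/E)² = 0.06 × 0.94 × (1.960/0.1)² = 21.67 — call this n₀.
Finite-population correction with N = 84: n = n₀ / (1 + (n₀−1)/N) = 21.67 / 1.246 = 17.39
Round up: n = 18.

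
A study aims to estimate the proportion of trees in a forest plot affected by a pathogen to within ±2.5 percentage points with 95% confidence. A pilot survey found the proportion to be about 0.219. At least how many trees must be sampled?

1052

For a proportion with margin E = 0.025 at 95% confidence, z = 1.960.
n = p̂(1−p̂)(z/E)² = 0.219 × 0.781 × (1.960/0.025)² = 1051.30
Round up: n = 1052.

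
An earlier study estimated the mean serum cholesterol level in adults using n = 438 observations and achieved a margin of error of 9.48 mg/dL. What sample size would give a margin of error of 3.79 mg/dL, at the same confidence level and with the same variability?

2741

Margin of error scales as 1/√n, so n₂ = n₁·(E₁/E₂)².
n₂ = 438 × (9.48/3.79)² = 438 × 6.257 = 2740.57
Round up: n₂ = 2741.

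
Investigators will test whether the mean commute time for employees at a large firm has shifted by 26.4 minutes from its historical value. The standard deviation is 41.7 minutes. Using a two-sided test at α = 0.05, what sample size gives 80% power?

For a one-sample z-test, n = ((z_{α/2} + z_β)·σ/δ)².
z_{α/2} = 1.960 (two-sided α = 0.05); z_β = 0.842 (power 80% → β = 0.2).
n = (2.802 × 41.7 / 26.4)² = 19.59
Round up: n = 20.

n = 20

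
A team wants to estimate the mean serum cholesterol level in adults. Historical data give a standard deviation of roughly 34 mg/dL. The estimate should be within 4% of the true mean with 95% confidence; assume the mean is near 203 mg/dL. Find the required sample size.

For a mean, the margin of error is E = z·σ/√n, so n = (zσ/E)².
At 95% confidence, z = 1.960.
E = 4% of 203 = 8.12 mg/dL.
n = (1.960 × 34 / 8.12)² = 67.35
Round up: n = 68.

n = 68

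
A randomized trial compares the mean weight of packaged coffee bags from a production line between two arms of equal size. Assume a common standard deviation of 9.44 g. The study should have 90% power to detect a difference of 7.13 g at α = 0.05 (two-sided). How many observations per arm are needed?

For two equal groups, n per group = 2·((z_{α/2} + z_β)·σ/δ)².
z_{α/2} = 1.960; z_β = 1.282 (power 90%).
n = 2 × (3.242 × 9.44 / 7.13)² = 2 × 18.42 = 36.84
Round up: n = 37 per group.

37 per group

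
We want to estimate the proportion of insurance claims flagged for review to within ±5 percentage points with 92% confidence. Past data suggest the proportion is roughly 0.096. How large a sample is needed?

n = 107

For a proportion with margin E = 0.05 at 92% confidence, z = 1.751.
n = p̂(1−p̂)(z/E)² = 0.096 × 0.904 × (1.751/0.05)² = 106.43
Round up: n = 107.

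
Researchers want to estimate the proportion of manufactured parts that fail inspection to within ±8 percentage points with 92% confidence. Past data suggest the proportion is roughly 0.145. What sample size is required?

For a proportion with margin E = 0.08 at 92% confidence, z = 1.751.
n = p̂(1−p̂)(z/E)² = 0.145 × 0.855 × (1.751/0.08)² = 59.39
Round up: n = 60.

n = 60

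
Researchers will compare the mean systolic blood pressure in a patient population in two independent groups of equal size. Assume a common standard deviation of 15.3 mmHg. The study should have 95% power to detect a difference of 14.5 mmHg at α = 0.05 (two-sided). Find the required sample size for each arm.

For two equal groups, n per group = 2·((z_{α/2} + z_β)·σ/δ)².
z_{α/2} = 1.960; z_β = 1.645 (power 95%).
n = 2 × (3.605 × 15.3 / 14.5)² = 2 × 14.47 = 28.94
Round up: n = 29 per group.

29 per group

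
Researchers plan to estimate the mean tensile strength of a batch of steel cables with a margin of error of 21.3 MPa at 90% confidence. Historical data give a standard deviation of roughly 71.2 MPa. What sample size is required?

For a mean, the margin of error is E = z·σ/√n, so n = (zσ/E)².
At 90% confidence, z = 1.645.
n = (1.645 × 71.2 / 21.3)² = 30.24
Round up: n = 31.

n = 31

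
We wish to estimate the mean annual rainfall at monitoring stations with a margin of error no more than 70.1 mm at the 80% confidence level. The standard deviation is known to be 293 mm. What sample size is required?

For a mean, the margin of error is E = z·σ/√n, so n = (zσ/E)².
At 80% confidence, z = 1.282.
n = (1.282 × 293 / 70.1)² = 28.71
Round up: n = 29.

29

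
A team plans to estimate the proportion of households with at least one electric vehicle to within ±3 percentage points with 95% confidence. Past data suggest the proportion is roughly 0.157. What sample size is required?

565

For a proportion with margin E = 0.03 at 95% confidence, z = 1.960.
n = p̂(1−p̂)(z/E)² = 0.157 × 0.843 × (1.960/0.03)² = 564.93
Round up: n = 565.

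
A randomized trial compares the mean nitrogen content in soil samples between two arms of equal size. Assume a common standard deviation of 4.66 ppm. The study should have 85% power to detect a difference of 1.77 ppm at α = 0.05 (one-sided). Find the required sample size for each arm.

100 per group

For two equal groups, n per group = 2·((z_α + z_β)·σ/δ)².
z_α = 1.645; z_β = 1.036 (power 85%).
n = 2 × (2.681 × 4.66 / 1.77)² = 2 × 49.82 = 99.64
Round up: n = 100 per group.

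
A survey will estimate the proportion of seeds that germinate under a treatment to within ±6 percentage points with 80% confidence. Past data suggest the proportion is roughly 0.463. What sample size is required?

114

For a proportion with margin E = 0.06 at 80% confidence, z = 1.282.
n = p̂(1−p̂)(z/E)² = 0.463 × 0.537 × (1.282/0.06)² = 113.51
Round up: n = 114.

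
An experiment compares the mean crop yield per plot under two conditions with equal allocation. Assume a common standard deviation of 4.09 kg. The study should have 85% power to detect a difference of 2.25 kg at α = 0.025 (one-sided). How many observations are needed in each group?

For two equal groups, n per group = 2·((z_α + z_β)·σ/δ)².
z_α = 1.960; z_β = 1.036 (power 85%).
n = 2 × (2.996 × 4.09 / 2.25)² = 2 × 29.66 = 59.32
Round up: n = 60 per group.

60 per group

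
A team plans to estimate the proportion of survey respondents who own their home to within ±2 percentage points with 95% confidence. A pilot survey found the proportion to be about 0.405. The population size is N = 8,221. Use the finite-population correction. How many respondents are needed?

For a proportion with margin E = 0.02 at 95% confidence, z = 1.960.
n = p̂(1−p̂)(z/E)² = 0.405 × 0.595 × (1.960/0.02)² = 2314.32 — call this n₀.
Finite-population correction with N = 8,221: n = n₀ / (1 + (n₀−1)/N) = 2314.32 / 1.281 = 1806.65
Round up: n = 1807.

n = 1807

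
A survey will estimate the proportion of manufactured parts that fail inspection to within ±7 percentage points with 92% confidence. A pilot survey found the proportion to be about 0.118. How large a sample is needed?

66

For a proportion with margin E = 0.07 at 92% confidence, z = 1.751.
n = p̂(1−p̂)(z/E)² = 0.118 × 0.882 × (1.751/0.07)² = 65.12
Round up: n = 66.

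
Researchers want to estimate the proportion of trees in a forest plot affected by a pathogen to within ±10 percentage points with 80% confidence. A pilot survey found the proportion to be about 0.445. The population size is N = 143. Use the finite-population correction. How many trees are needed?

32

For a proportion with margin E = 0.1 at 80% confidence, z = 1.282.
n = p̂(1−p̂)(z/E)² = 0.445 × 0.555 × (1.282/0.1)² = 40.59 — call this n₀.
Finite-population correction with N = 143: n = n₀ / (1 + (n₀−1)/N) = 40.59 / 1.277 = 31.79
Round up: n = 32.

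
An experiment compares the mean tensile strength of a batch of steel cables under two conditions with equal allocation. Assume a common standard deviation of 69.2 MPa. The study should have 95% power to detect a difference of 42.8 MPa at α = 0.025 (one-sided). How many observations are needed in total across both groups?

For two equal groups, n per group = 2·((z_α + z_β)·σ/δ)².
z_α = 1.960; z_β = 1.645 (power 95%).
n = 2 × (3.605 × 69.2 / 42.8)² = 2 × 33.97 = 67.94
Round up: n = 68 per group.
Total across both groups: 2 × 68 = 136.

136 total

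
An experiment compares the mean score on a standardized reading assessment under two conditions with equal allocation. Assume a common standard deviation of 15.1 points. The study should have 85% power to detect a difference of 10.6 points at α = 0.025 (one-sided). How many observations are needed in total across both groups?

74 total

For two equal groups, n per group = 2·((z_α + z_β)·σ/δ)².
z_α = 1.960; z_β = 1.036 (power 85%).
n = 2 × (2.996 × 15.1 / 10.6)² = 2 × 18.21 = 36.42
Round up: n = 37 per group.
Total across both groups: 2 × 37 = 74.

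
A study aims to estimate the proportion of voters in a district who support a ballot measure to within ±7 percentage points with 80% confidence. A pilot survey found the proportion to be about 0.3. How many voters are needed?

71

For a proportion with margin E = 0.07 at 80% confidence, z = 1.282.
n = p̂(1−p̂)(z/E)² = 0.3 × 0.7 × (1.282/0.07)² = 70.44
Round up: n = 71.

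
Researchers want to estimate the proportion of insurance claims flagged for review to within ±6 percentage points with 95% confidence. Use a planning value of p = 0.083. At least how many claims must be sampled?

n = 82

For a proportion with margin E = 0.06 at 95% confidence, z = 1.960.
n = p̂(1−p̂)(z/E)² = 0.083 × 0.917 × (1.960/0.06)² = 81.22
Round up: n = 82.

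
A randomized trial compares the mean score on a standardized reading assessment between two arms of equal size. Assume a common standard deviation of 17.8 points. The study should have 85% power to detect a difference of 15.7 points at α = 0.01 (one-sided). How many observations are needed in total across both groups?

60 total

For two equal groups, n per group = 2·((z_α + z_β)·σ/δ)².
z_α = 2.326; z_β = 1.036 (power 85%).
n = 2 × (3.362 × 17.8 / 15.7)² = 2 × 14.53 = 29.06
Round up: n = 30 per group.
Total across both groups: 2 × 30 = 60.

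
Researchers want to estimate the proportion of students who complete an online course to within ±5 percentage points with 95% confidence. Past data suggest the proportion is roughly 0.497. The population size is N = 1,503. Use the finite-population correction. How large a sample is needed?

For a proportion with margin E = 0.05 at 95% confidence, z = 1.960.
n = p̂(1−p̂)(z/E)² = 0.497 × 0.503 × (1.960/0.05)² = 384.15 — call this n₀.
Finite-population correction with N = 1,503: n = n₀ / (1 + (n₀−1)/N) = 384.15 / 1.255 = 306.10
Round up: n = 307.

307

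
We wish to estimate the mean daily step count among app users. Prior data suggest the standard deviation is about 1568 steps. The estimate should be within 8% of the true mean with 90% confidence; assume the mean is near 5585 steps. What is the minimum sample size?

For a mean, the margin of error is E = z·σ/√n, so n = (zσ/E)².
At 90% confidence, z = 1.645.
E = 8% of 5585 = 446.8 steps.
n = (1.645 × 1568 / 446.8)² = 33.33
Round up: n = 34.

n = 34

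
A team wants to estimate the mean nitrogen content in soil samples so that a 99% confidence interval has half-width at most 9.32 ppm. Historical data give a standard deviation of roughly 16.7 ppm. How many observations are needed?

n = 22

For a mean, the margin of error is E = z·σ/√n, so n = (zσ/E)².
At 99% confidence, z = 2.576.
n = (2.576 × 16.7 / 9.32)² = 21.31
Round up: n = 22.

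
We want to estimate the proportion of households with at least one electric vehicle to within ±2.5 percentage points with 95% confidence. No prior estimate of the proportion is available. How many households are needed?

For a proportion with margin E = 0.025 at 95% confidence, z = 1.960.
With no prior estimate, use p = 0.5, which maximizes p(1−p) at 0.25.
n = 0.25 × (z/E)² = 0.25 × (1.960/0.025)² = 1536.64
Round up: n = 1537.

1537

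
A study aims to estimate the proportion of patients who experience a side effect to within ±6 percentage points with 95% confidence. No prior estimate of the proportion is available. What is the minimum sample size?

267

For a proportion with margin E = 0.06 at 95% confidence, z = 1.960.
With no prior estimate, use p = 0.5, which maximizes p(1−p) at 0.25.
n = 0.25 × (z/E)² = 0.25 × (1.960/0.06)² = 266.78
Round up: n = 267.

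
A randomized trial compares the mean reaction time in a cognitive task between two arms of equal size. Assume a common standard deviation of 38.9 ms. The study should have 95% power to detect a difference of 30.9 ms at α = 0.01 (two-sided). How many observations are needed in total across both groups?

For two equal groups, n per group = 2·((z_{α/2} + z_β)·σ/δ)².
z_{α/2} = 2.576; z_β = 1.645 (power 95%).
n = 2 × (4.221 × 38.9 / 30.9)² = 2 × 28.24 = 56.48
Round up: n = 57 per group.
Total across both groups: 2 × 57 = 114.

114 total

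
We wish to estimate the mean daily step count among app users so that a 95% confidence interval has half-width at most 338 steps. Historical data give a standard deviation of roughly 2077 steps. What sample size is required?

146

For a mean, the margin of error is E = z·σ/√n, so n = (zσ/E)².
At 95% confidence, z = 1.960.
n = (1.960 × 2077 / 338)² = 145.06
Round up: n = 146.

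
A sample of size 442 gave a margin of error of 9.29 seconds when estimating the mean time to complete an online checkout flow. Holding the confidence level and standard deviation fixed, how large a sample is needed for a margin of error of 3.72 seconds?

Margin of error scales as 1/√n, so n₂ = n₁·(E₁/E₂)².
n₂ = 442 × (9.29/3.72)² = 442 × 6.237 = 2756.75
Round up: n₂ = 2757.

2757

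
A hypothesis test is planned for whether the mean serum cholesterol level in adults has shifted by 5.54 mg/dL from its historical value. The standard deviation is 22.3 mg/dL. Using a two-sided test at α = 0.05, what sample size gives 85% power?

For a one-sample z-test, n = ((z_{α/2} + z_β)·σ/δ)².
z_{α/2} = 1.960 (two-sided α = 0.05); z_β = 1.036 (power 85% → β = 0.15).
n = (2.996 × 22.3 / 5.54)² = 145.44
Round up: n = 146.

146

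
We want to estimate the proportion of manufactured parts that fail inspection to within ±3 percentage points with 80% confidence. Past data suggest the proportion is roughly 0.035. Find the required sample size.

For a proportion with margin E = 0.03 at 80% confidence, z = 1.282.
n = p̂(1−p̂)(z/E)² = 0.035 × 0.965 × (1.282/0.03)² = 61.68
Round up: n = 62.

62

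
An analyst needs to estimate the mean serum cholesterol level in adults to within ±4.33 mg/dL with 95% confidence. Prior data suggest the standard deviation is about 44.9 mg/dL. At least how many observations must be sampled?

n = 414

For a mean, the margin of error is E = z·σ/√n, so n = (zσ/E)².
At 95% confidence, z = 1.960.
n = (1.960 × 44.9 / 4.33)² = 413.08
Round up: n = 414.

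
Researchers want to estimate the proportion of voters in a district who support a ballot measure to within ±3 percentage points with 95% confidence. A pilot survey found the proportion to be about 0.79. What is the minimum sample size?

For a proportion with margin E = 0.03 at 95% confidence, z = 1.960.
n = p̂(1−p̂)(z/E)² = 0.79 × 0.21 × (1.960/0.03)² = 708.13
Round up: n = 709.

709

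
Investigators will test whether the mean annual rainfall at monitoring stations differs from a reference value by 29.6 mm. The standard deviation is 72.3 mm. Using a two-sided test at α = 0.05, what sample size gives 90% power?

63

For a one-sample z-test, n = ((z_{α/2} + z_β)·σ/δ)².
z_{α/2} = 1.960 (two-sided α = 0.05); z_β = 1.282 (power 90% → β = 0.1).
n = (3.242 × 72.3 / 29.6)² = 62.71
Round up: n = 63.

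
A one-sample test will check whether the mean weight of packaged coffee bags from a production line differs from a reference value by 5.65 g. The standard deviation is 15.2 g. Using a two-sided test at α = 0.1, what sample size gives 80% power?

For a one-sample z-test, n = ((z_{α/2} + z_β)·σ/δ)².
z_{α/2} = 1.645 (two-sided α = 0.1); z_β = 0.842 (power 80% → β = 0.2).
n = (2.487 × 15.2 / 5.65)² = 44.77
Round up: n = 45.

45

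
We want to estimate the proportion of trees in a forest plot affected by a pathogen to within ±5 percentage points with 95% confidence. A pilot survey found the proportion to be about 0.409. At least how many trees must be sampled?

372

For a proportion with margin E = 0.05 at 95% confidence, z = 1.960.
n = p̂(1−p̂)(z/E)² = 0.409 × 0.591 × (1.960/0.05)² = 371.44
Round up: n = 372.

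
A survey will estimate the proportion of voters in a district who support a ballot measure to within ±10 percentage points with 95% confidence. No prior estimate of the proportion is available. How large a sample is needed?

97

For a proportion with margin E = 0.1 at 95% confidence, z = 1.960.
With no prior estimate, use p = 0.5, which maximizes p(1−p) at 0.25.
n = 0.25 × (z/E)² = 0.25 × (1.960/0.1)² = 96.04
Round up: n = 97.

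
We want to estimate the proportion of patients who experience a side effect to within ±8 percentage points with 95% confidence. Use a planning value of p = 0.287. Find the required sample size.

For a proportion with margin E = 0.08 at 95% confidence, z = 1.960.
n = p̂(1−p̂)(z/E)² = 0.287 × 0.713 × (1.960/0.08)² = 122.83
Round up: n = 123.

123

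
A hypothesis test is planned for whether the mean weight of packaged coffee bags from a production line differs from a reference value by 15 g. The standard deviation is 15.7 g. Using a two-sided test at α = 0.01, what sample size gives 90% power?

For a one-sample z-test, n = ((z_{α/2} + z_β)·σ/δ)².
z_{α/2} = 2.576 (two-sided α = 0.01); z_β = 1.282 (power 90% → β = 0.1).
n = (3.858 × 15.7 / 15)² = 16.31
Round up: n = 17.

17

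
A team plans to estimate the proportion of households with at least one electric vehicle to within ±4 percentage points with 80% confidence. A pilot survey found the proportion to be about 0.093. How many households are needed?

n = 87

For a proportion with margin E = 0.04 at 80% confidence, z = 1.282.
n = p̂(1−p̂)(z/E)² = 0.093 × 0.907 × (1.282/0.04)² = 86.65
Round up: n = 87.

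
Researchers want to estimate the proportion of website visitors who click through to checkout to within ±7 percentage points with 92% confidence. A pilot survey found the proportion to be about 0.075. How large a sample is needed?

For a proportion with margin E = 0.07 at 92% confidence, z = 1.751.
n = p̂(1−p̂)(z/E)² = 0.075 × 0.925 × (1.751/0.07)² = 43.41
Round up: n = 44.

44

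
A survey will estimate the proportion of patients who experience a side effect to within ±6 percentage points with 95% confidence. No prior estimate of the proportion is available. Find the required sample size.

267

For a proportion with margin E = 0.06 at 95% confidence, z = 1.960.
With no prior estimate, use p = 0.5, which maximizes p(1−p) at 0.25.
n = 0.25 × (z/E)² = 0.25 × (1.960/0.06)² = 266.78
Round up: n = 267.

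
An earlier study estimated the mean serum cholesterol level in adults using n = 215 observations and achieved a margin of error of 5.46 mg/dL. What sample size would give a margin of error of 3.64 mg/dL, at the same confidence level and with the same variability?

n = 484

Margin of error scales as 1/√n, so n₂ = n₁·(E₁/E₂)².
n₂ = 215 × (5.46/3.64)² = 215 × 2.25 = 483.75
Round up: n₂ = 484.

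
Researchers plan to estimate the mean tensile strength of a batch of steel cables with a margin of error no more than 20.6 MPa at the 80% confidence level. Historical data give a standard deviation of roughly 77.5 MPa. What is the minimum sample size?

For a mean, the margin of error is E = z·σ/√n, so n = (zσ/E)².
At 80% confidence, z = 1.282.
n = (1.282 × 77.5 / 20.6)² = 23.26
Round up: n = 24.

24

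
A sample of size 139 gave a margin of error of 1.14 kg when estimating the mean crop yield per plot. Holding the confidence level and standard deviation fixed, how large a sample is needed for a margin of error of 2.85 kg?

23

Margin of error scales as 1/√n, so n₂ = n₁·(E₁/E₂)².
n₂ = 139 × (1.14/2.85)² = 139 × 0.16 = 22.24
Round up: n₂ = 23.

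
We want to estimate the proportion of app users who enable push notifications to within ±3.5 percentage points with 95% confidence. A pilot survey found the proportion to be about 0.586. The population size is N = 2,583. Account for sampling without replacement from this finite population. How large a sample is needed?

For a proportion with margin E = 0.035 at 95% confidence, z = 1.960.
n = p̂(1−p̂)(z/E)² = 0.586 × 0.414 × (1.960/0.035)² = 760.81 — call this n₀.
Finite-population correction with N = 2,583: n = n₀ / (1 + (n₀−1)/N) = 760.81 / 1.294 = 587.95
Round up: n = 588.

588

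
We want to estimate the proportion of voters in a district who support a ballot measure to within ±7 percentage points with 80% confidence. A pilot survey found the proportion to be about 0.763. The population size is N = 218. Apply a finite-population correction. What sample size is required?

For a proportion with margin E = 0.07 at 80% confidence, z = 1.282.
n = p̂(1−p̂)(z/E)² = 0.763 × 0.237 × (1.282/0.07)² = 60.65 — call this n₀.
Finite-population correction with N = 218: n = n₀ / (1 + (n₀−1)/N) = 60.65 / 1.274 = 47.61
Round up: n = 48.

48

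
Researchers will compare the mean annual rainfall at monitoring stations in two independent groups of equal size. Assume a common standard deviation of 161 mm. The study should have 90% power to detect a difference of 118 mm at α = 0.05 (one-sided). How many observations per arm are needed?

32 per group

For two equal groups, n per group = 2·((z_α + z_β)·σ/δ)².
z_α = 1.645; z_β = 1.282 (power 90%).
n = 2 × (2.927 × 161 / 118)² = 2 × 15.95 = 31.90
Round up: n = 32 per group.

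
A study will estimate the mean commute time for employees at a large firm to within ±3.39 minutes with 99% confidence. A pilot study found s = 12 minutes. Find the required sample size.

n = 84

For a mean, the margin of error is E = z·σ/√n, so n = (zσ/E)².
At 99% confidence, z = 2.576.
n = (2.576 × 12 / 3.39)² = 83.15
Round up: n = 84.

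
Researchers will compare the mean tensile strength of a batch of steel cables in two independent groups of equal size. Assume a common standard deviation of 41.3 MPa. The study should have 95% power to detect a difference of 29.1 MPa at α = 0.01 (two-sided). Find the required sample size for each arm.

For two equal groups, n per group = 2·((z_{α/2} + z_β)·σ/δ)².
z_{α/2} = 2.576; z_β = 1.645 (power 95%).
n = 2 × (4.221 × 41.3 / 29.1)² = 2 × 35.89 = 71.78
Round up: n = 72 per group.

72 per group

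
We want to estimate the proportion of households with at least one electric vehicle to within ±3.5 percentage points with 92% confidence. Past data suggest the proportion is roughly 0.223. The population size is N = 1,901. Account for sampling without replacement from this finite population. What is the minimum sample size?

354

For a proportion with margin E = 0.035 at 92% confidence, z = 1.751.
n = p̂(1−p̂)(z/E)² = 0.223 × 0.777 × (1.751/0.035)² = 433.67 — call this n₀.
Finite-population correction with N = 1,901: n = n₀ / (1 + (n₀−1)/N) = 433.67 / 1.228 = 353.15
Round up: n = 354.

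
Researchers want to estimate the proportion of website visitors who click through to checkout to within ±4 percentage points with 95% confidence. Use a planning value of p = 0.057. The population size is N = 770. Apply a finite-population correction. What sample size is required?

For a proportion with margin E = 0.04 at 95% confidence, z = 1.960.
n = p̂(1−p̂)(z/E)² = 0.057 × 0.943 × (1.960/0.04)² = 129.06 — call this n₀.
Finite-population correction with N = 770: n = n₀ / (1 + (n₀−1)/N) = 129.06 / 1.166 = 110.69
Round up: n = 111.

111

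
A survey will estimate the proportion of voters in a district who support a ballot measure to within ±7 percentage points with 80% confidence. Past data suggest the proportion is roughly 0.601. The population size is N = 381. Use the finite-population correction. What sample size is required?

For a proportion with margin E = 0.07 at 80% confidence, z = 1.282.
n = p̂(1−p̂)(z/E)² = 0.601 × 0.399 × (1.282/0.07)² = 80.43 — call this n₀.
Finite-population correction with N = 381: n = n₀ / (1 + (n₀−1)/N) = 80.43 / 1.208 = 66.58
Round up: n = 67.

67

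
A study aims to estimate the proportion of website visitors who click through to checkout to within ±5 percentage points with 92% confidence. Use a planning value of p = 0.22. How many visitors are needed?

For a proportion with margin E = 0.05 at 92% confidence, z = 1.751.
n = p̂(1−p̂)(z/E)² = 0.22 × 0.78 × (1.751/0.05)² = 210.45
Round up: n = 211.

211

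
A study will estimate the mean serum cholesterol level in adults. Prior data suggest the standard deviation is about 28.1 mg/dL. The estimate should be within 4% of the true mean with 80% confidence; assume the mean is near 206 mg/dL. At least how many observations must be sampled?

For a mean, the margin of error is E = z·σ/√n, so n = (zσ/E)².
At 80% confidence, z = 1.282.
E = 4% of 206 = 8.24 mg/dL.
n = (1.282 × 28.1 / 8.24)² = 19.11
Round up: n = 20.

20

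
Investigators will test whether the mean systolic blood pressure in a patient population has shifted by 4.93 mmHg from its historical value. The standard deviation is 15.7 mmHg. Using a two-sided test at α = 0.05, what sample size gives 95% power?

For a one-sample z-test, n = ((z_{α/2} + z_β)·σ/δ)².
z_{α/2} = 1.960 (two-sided α = 0.05); z_β = 1.645 (power 95% → β = 0.05).
n = (3.605 × 15.7 / 4.93)² = 131.80
Round up: n = 132.

n = 132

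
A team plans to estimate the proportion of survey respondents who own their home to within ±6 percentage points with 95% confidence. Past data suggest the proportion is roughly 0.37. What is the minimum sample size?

For a proportion with margin E = 0.06 at 95% confidence, z = 1.960.
n = p̂(1−p̂)(z/E)² = 0.37 × 0.63 × (1.960/0.06)² = 248.74
Round up: n = 249.

249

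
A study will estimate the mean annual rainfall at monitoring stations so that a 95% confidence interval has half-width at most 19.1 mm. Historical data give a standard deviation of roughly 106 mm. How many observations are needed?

For a mean, the margin of error is E = z·σ/√n, so n = (zσ/E)².
At 95% confidence, z = 1.960.
n = (1.960 × 106 / 19.1)² = 118.32
Round up: n = 119.

119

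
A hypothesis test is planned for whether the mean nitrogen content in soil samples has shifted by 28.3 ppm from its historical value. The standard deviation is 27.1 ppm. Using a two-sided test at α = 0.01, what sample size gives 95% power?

n = 17

For a one-sample z-test, n = ((z_{α/2} + z_β)·σ/δ)².
z_{α/2} = 2.576 (two-sided α = 0.01); z_β = 1.645 (power 95% → β = 0.05).
n = (4.221 × 27.1 / 28.3)² = 16.34
Round up: n = 17.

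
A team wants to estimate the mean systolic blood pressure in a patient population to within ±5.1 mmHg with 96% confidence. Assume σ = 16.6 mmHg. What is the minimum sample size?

For a mean, the margin of error is E = z·σ/√n, so n = (zσ/E)².
At 96% confidence, z = 2.054.
n = (2.054 × 16.6 / 5.1)² = 44.70
Round up: n = 45.

n = 45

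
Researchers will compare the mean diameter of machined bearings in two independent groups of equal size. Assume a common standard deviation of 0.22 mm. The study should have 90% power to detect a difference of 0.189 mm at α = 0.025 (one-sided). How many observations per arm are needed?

For two equal groups, n per group = 2·((z_α + z_β)·σ/δ)².
z_α = 1.960; z_β = 1.282 (power 90%).
n = 2 × (3.242 × 0.22 / 0.189)² = 2 × 14.24 = 28.48
Round up: n = 29 per group.

29 per group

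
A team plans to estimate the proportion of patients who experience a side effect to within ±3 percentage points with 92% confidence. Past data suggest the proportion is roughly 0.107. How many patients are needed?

326

For a proportion with margin E = 0.03 at 92% confidence, z = 1.751.
n = p̂(1−p̂)(z/E)² = 0.107 × 0.893 × (1.751/0.03)² = 325.51
Round up: n = 326.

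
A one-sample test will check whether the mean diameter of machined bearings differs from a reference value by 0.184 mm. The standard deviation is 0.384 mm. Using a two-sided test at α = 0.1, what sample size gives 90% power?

38

For a one-sample z-test, n = ((z_{α/2} + z_β)·σ/δ)².
z_{α/2} = 1.645 (two-sided α = 0.1); z_β = 1.282 (power 90% → β = 0.1).
n = (2.927 × 0.384 / 0.184)² = 37.31
Round up: n = 38.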